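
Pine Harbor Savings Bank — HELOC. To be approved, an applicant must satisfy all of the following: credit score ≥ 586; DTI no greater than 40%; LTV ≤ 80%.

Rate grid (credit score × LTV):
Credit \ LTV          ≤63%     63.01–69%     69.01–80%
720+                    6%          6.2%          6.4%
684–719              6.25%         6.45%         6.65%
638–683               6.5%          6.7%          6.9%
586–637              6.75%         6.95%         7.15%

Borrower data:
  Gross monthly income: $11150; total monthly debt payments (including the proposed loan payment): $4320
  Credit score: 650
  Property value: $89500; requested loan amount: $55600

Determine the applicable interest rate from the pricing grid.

6.5%

Credit score 650 ≥ 586; Debt-to-income = 4,320/11,150 = 38.7% — meets 40% limit
Loan-to-value = 55,600/89,500 = 62.1% — pass (80% max)
Row: 650 falls in 638–683. Column: 62.1% falls in ≤63%. Rate = 6.5%.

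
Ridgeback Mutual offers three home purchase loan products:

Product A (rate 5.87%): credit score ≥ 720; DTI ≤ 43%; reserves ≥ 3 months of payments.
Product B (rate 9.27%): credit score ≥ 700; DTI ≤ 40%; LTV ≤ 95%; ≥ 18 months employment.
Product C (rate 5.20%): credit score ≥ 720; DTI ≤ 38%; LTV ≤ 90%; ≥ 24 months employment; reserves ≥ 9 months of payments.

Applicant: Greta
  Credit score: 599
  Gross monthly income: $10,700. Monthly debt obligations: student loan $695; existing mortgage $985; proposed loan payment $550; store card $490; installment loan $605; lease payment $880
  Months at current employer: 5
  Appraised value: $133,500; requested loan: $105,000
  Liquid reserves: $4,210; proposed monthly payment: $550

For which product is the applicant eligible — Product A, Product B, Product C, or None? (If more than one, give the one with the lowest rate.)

None

Total debts = (695 + 985 + 550 + 490 + 605 + 880) = 4,205; DTI = 4,205/10,700 = 39.3%.
LTV = 105,000/133,500 = 78.7%.
Reserves = 4,210/550 = 7.7 months.
Product A: score 599 < 720; DTI 39.3% ≤ 43%; reserves 7.7 ≥ 3 mo → does not qualify.
Product B: score 599 < 700; DTI 39.3% ≤ 40%; LTV 78.7% ≤ 95%; employment 5 < 18 mo → does not qualify.
Product C: score 599 < 720; DTI 39.3% > 38%; LTV 78.7% ≤ 90%; employment 5 < 24 mo; reserves 7.7 < 9 mo → does not qualify.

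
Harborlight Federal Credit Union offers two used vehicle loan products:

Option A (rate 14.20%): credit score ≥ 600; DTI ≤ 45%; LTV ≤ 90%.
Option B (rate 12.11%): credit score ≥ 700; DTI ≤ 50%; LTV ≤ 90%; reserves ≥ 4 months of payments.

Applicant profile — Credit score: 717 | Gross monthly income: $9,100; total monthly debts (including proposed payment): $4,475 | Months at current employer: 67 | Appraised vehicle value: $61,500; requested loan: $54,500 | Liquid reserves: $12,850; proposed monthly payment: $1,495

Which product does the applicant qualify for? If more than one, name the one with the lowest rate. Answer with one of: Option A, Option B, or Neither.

DTI = 4,475/9,100 = 49.2%.
LTV = 54,500/61,500 = 88.6%.
Reserves = 12,850/1,495 = 8.6 months.
Option A: score 717 ≥ 600; DTI 49.2% > 45%; LTV 88.6% ≤ 90% → does not qualify.
Option B: score 717 ≥ 700; DTI 49.2% ≤ 50%; LTV 88.6% ≤ 90%; reserves 8.6 ≥ 4 mo → qualifies.

Option B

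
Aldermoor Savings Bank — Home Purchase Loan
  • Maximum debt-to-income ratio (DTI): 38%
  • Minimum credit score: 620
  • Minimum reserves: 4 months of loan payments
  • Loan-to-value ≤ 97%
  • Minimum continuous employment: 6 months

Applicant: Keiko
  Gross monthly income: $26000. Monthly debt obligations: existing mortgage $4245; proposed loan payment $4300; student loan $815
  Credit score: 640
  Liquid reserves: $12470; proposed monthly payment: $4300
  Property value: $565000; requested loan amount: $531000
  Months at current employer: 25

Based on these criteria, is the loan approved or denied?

Denied

Total monthly debts = (4,245 + 4,300 + 815) = 9,360. DTI = 9,360/26,000 = 36% ≤ 38%
Credit score 640 ≥ 620 (meets)
Liquid reserves cover 12,470/4,300 = 2.9 months — < 4 required
Loan-to-value = 531,000/565,000 = 94% — pass (97% max)
Employment 25 ≥ 6 months
Fails on reserves.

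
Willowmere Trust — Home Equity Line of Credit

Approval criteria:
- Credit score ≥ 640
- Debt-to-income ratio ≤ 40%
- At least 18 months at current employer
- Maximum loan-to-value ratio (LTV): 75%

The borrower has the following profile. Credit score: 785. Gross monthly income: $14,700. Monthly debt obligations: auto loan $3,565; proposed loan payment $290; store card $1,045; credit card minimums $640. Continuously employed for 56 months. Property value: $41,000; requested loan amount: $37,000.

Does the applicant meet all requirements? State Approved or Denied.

Denied

Credit score 785 ≥ 640 (meets)
Total monthly debts = (3,565 + 290 + 1,045 + 640) = 5,540. DTI: 5,540 ÷ 14,700 = 37.7%, within the 40% cap
Employment 56 ≥ 18 months
Loan-to-value = 37,000/41,000 = 90.2% — fail (75% max)
Fails on LTV.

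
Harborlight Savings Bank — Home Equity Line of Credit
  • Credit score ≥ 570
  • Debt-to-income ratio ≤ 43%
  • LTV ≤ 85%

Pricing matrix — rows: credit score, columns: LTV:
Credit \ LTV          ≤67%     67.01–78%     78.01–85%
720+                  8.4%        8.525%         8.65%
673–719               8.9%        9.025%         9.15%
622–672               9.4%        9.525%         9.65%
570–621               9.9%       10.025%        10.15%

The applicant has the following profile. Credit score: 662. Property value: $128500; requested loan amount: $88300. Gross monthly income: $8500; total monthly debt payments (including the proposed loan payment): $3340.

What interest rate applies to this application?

9.525%

Credit score 662 ≥ 570; Debt-to-income = 3,340/8,500 = 39.3% — meets 43% limit
Loan-to-value = 88,300/128,500 = 68.7% — pass (85% max)
Row: 662 falls in 622–672. Column: 68.7% falls in 67.01–78%. Rate = 9.525%.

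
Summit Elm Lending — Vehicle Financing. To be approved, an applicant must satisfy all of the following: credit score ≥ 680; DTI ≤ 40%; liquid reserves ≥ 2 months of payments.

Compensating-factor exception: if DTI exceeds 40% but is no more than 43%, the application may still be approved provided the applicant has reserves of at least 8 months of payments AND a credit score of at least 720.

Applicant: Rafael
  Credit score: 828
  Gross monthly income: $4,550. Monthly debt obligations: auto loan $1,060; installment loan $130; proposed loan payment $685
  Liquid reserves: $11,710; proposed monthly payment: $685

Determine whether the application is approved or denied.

Approved

Credit score 828 ≥ 680 (meets base)
Total debts = (1,060 + 130 + 685) = 1,875. DTI: 1,875 ÷ 4,550 = 41.2%, over the 40% base limit.
Reserves = 11,710/685 = 17.1 months ≥ 2
DTI 41.2% is within the 40%–43% exception band; checking compensating factors.
Reserves 17.1 ≥ 8 months; credit score 828 ≥ 720.
Both compensating conditions met → exception applies.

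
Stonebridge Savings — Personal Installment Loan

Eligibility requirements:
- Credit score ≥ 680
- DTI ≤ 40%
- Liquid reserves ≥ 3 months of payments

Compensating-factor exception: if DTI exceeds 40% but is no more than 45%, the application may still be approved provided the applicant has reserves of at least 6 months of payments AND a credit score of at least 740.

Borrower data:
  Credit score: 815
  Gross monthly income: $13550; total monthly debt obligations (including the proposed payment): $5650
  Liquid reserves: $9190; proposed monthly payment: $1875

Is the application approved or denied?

Credit score 815 ≥ 680 (meets base)
DTI = 5,650/13,550 = 41.7% > 40% — standard DTI limit exceeded.
Reserves: 9,190 ÷ 1,875 = 4.9 months (meets 3-month minimum)
41.7% falls in the override range (40%–45%), so the compensating-factor test applies.
Reserves 4.9 < 6 months; credit score 815 ≥ 740.
Override conditions not both satisfied; exception does not apply.

Denied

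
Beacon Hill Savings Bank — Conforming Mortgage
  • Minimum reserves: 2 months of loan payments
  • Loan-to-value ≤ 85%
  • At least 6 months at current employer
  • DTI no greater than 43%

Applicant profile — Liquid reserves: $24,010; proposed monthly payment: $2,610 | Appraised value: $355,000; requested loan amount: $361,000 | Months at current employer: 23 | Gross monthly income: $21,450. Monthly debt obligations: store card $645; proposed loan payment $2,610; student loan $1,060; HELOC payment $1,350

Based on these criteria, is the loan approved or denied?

Denied

Reserves: 24,010 ÷ 2,610 = 9.2 months (meets 2-month minimum)
LTV: 361,000 ÷ 355,000 = 101.7%, exceeds 85% cap
Employment 23 ≥ 6 months
Total monthly debts = (645 + 2,610 + 1,060 + 1,350) = 5,665. Debt-to-income = 5,665/21,450 = 26.4% — meets 43% limit
Fails on LTV.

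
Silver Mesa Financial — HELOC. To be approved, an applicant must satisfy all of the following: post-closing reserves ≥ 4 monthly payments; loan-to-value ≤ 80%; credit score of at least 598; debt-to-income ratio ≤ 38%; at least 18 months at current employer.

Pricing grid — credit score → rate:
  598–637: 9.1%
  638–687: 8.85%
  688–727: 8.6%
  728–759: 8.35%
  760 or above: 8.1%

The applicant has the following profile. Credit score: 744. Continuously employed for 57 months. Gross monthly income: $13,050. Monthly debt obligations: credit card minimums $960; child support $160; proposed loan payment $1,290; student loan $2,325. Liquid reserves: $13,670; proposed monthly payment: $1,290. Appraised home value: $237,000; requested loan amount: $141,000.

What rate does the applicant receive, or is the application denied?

Approved at 8.35%

Credit score 744 ≥ 598 (meets minimum)
Reserves = 13,670/1,290 = 10.6 months ≥ 4
Employment 57 ≥ 18 months
LTV = 141,000/237,000 = 59.5% ≤ 80%
Total monthly debts = (960 + 160 + 1,290 + 2,325) = 4,735. DTI = 4,735/13,050 = 36.3% ≤ 38%
All requirements met. Score 744 falls in the 728–759 tier → 8.35%.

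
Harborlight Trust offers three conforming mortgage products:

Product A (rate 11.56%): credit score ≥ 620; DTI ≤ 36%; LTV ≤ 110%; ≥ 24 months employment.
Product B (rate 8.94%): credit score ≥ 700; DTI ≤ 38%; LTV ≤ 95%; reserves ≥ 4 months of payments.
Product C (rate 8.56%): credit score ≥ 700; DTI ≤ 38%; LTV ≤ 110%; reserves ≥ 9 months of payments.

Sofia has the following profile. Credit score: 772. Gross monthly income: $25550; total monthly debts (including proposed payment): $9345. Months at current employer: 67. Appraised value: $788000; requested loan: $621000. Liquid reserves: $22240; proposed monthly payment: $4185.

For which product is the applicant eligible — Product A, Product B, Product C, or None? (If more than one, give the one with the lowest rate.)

Product B

DTI = 9,345/25,550 = 36.6%.
LTV = 621,000/788,000 = 78.8%.
Reserves = 22,240/4,185 = 5.3 months.
Product A: score 772 ≥ 620; DTI 36.6% > 36%; LTV 78.8% ≤ 110%; employment 67 ≥ 24 mo → does not qualify.
Product B: score 772 ≥ 700; DTI 36.6% ≤ 38%; LTV 78.8% ≤ 95%; reserves 5.3 ≥ 4 mo → qualifies.
Product C: score 772 ≥ 700; DTI 36.6% ≤ 38%; LTV 78.8% ≤ 110%; reserves 5.3 < 9 mo → does not qualify.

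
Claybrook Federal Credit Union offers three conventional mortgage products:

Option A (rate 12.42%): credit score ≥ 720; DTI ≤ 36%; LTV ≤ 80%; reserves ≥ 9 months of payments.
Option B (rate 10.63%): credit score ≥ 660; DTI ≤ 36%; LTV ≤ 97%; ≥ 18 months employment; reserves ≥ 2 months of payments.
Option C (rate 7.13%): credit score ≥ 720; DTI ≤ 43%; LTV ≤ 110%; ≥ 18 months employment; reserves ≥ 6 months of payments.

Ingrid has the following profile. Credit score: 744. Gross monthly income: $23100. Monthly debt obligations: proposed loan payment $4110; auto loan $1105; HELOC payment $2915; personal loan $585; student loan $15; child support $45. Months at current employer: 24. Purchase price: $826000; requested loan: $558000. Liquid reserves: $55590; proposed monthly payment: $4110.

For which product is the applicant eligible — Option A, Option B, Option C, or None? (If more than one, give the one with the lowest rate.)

Option C

Total debts = (4,110 + 1,105 + 2,915 + 585 + 15 + 45) = 8,775; DTI = 8,775/23,100 = 38%.
LTV = 558,000/826,000 = 67.6%.
Reserves = 55,590/4,110 = 13.5 months.
Option A: score 744 ≥ 720; DTI 38% > 36%; LTV 67.6% ≤ 80%; reserves 13.5 ≥ 9 mo → does not qualify.
Option B: score 744 ≥ 660; DTI 38% > 36%; LTV 67.6% ≤ 97%; employment 24 ≥ 18 mo; reserves 13.5 ≥ 2 mo → does not qualify.
Option C: score 744 ≥ 720; DTI 38% ≤ 43%; LTV 67.6% ≤ 110%; employment 24 ≥ 18 mo; reserves 13.5 ≥ 6 mo → qualifies.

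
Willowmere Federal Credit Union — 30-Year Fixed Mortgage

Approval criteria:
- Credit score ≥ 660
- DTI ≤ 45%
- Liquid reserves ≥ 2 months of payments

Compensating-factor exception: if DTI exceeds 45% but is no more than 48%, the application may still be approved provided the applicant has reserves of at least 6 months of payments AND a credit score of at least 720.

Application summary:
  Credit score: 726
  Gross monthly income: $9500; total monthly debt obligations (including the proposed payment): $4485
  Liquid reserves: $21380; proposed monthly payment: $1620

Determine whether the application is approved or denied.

Credit score 726 ≥ 660 (meets base)
DTI: 4,485 ÷ 9,500 = 47.2%, over the 45% base limit.
Reserves = 21,380/1,620 = 13.2 months ≥ 2
DTI 47.2% is within the 45%–48% exception band; checking compensating factors.
Reserves 13.2 ≥ 6 months; credit score 726 ≥ 720.
Both override conditions satisfied; DTI exception granted.

Approved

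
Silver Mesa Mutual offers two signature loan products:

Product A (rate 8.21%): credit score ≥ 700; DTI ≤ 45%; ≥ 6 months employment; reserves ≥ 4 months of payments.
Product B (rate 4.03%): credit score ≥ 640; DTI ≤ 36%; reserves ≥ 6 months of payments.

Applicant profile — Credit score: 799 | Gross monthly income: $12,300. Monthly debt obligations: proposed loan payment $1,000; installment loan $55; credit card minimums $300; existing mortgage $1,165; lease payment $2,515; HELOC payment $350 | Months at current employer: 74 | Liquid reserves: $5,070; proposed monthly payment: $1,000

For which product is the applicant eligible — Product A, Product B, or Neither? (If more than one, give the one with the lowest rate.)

Total debts = (1,000 + 55 + 300 + 1,165 + 2,515 + 350) = 5,385; DTI = 5,385/12,300 = 43.8%.
Reserves = 5,070/1,000 = 5.1 months.
Product A: score 799 ≥ 700; DTI 43.8% ≤ 45%; employment 74 ≥ 6 mo; reserves 5.1 ≥ 4 mo → qualifies.
Product B: score 799 ≥ 640; DTI 43.8% > 36%; reserves 5.1 < 6 mo → does not qualify.

Product A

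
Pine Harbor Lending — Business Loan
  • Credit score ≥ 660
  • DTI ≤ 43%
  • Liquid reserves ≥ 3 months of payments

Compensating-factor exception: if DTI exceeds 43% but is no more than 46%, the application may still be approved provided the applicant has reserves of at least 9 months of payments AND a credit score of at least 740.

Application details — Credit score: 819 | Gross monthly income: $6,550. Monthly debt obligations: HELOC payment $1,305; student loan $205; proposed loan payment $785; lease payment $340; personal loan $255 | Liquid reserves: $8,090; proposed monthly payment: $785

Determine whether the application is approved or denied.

Credit score 819 ≥ 660 (meets base)
Total debts = (1,305 + 205 + 785 + 340 + 255) = 2,890. DTI: 2,890 ÷ 6,550 = 44.1%, over the 43% base limit.
Reserves = 8,090/785 = 10.3 months ≥ 3
44.1% falls in the override range (43%–46%), so the compensating-factor test applies.
Reserves 10.3 ≥ 9 months; credit score 819 ≥ 740.
Both override conditions satisfied; DTI exception granted.

Approved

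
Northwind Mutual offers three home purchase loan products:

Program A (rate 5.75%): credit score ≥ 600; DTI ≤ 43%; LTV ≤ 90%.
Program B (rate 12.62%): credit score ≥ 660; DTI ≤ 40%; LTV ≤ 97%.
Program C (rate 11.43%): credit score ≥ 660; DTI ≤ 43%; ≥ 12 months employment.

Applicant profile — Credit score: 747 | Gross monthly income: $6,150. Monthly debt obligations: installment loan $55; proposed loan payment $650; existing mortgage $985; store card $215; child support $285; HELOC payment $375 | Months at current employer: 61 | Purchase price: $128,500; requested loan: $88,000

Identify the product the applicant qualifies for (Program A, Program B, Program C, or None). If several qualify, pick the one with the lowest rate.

Total debts = (55 + 650 + 985 + 215 + 285 + 375) = 2,565; DTI = 2,565/6,150 = 41.7%.
LTV = 88,000/128,500 = 68.5%.
Program A: score 747 ≥ 600; DTI 41.7% ≤ 43%; LTV 68.5% ≤ 90% → qualifies.
Program B: score 747 ≥ 660; DTI 41.7% > 40%; LTV 68.5% ≤ 97% → does not qualify.
Program C: score 747 ≥ 660; DTI 41.7% ≤ 43%; employment 61 ≥ 12 mo → qualifies.
Qualifying: Program A, Program C. Lowest rate is 5.75% → Program A.

Program A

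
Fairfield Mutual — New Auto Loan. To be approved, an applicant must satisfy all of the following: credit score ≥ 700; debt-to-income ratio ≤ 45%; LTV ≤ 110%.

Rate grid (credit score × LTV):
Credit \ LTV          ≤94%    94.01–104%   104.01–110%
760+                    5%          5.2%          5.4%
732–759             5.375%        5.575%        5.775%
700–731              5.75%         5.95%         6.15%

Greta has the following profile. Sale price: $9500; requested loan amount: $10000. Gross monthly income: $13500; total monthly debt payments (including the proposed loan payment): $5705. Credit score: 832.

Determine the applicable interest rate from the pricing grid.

Credit score 832 ≥ 700; DTI: 5,705 ÷ 13,500 = 42.3%, within the 45% cap
Loan-to-value = 10,000/9,500 = 105.3% — pass (110% max)
Credit 832 → row 760+; LTV 105.3% → column 104.01–110%. Grid cell → 5.4%.

5.4%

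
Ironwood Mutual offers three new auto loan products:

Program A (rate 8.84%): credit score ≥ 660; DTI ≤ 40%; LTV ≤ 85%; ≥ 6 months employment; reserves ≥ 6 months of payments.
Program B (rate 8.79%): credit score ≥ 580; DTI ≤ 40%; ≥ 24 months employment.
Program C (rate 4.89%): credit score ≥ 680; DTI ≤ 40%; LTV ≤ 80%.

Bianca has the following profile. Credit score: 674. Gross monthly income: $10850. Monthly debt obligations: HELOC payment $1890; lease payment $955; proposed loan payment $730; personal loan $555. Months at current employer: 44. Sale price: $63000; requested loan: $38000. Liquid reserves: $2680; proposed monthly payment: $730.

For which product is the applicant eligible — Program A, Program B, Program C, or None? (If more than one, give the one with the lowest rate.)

Program B

Total debts = (1,890 + 955 + 730 + 555) = 4,130; DTI = 4,130/10,850 = 38.1%.
LTV = 38,000/63,000 = 60.3%.
Reserves = 2,680/730 = 3.7 months.
Program A: score 674 ≥ 660; DTI 38.1% ≤ 40%; LTV 60.3% ≤ 85%; employment 44 ≥ 6 mo; reserves 3.7 < 6 mo → does not qualify.
Program B: score 674 ≥ 580; DTI 38.1% ≤ 40%; employment 44 ≥ 24 mo → qualifies.
Program C: score 674 < 680; DTI 38.1% ≤ 40%; LTV 60.3% ≤ 80% → does not qualify.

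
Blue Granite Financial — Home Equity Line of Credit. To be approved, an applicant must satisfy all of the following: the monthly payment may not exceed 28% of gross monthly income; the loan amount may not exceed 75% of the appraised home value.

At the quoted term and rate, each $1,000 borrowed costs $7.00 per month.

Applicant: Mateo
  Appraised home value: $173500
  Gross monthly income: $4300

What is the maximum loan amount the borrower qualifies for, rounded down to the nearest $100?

Payment cap: 28% × $4,300 = $1,204/month.
At $7.00 per $1,000, that supports 1,204/7.00 × 1,000 ≈ $172,000 → $172,000.
LTV cap: 75% × $173,500 = $130,125 → $130,100.
Binding constraint: loan-to-value.

$130,100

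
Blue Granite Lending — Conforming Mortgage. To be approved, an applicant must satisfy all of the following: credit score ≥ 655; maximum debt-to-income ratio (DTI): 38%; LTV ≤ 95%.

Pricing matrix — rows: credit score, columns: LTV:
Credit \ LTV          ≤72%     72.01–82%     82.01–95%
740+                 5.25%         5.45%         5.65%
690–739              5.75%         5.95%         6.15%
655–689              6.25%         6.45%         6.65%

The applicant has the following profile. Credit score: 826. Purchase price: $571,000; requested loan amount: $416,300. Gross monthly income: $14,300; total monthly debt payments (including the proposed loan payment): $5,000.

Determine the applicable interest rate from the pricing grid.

5.45%

Credit score 826 ≥ 655; Debt-to-income = 5,000/14,300 = 35% — meets 38% limit
Loan-to-value = 416,300/571,000 = 72.9% — pass (95% max)
Score 826 is in the 740+ band; LTV 72.9% is in the 72.01–82% band → 5.45%.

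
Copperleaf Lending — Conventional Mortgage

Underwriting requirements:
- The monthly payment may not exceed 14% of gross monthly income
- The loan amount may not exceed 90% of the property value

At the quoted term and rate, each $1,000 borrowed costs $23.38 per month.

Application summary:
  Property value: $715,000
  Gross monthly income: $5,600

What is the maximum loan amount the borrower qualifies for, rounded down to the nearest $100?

Payment cap: 14% × $5,600 = $784/month.
At $23.38 per $1,000, that supports 784/23.38 × 1,000 ≈ $33,532 → $33,500.
LTV cap: 90% × $715,000 = $643,500 → $643,500.
Binding constraint: payment-to-income.

$33,500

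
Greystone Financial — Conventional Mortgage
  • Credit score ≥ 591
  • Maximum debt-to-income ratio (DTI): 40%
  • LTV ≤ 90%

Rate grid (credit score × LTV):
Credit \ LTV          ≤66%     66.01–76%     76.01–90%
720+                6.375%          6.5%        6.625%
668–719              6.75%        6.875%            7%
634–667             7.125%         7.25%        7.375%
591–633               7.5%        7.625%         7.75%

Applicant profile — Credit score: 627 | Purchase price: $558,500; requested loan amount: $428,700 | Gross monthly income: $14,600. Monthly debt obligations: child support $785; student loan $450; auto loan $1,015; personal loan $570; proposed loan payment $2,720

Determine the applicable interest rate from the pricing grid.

Credit score 627 ≥ 591; Total monthly debts = (785 + 450 + 1,015 + 570 + 2,720) = 5,540. Debt-to-income = 5,540/14,600 = 37.9% — meets 40% limit
Loan-to-value = 428,700/558,500 = 76.8% — pass (90% max)
Row: 627 falls in 591–633. Column: 76.8% falls in 76.01–90%. Rate = 7.75%.

7.75%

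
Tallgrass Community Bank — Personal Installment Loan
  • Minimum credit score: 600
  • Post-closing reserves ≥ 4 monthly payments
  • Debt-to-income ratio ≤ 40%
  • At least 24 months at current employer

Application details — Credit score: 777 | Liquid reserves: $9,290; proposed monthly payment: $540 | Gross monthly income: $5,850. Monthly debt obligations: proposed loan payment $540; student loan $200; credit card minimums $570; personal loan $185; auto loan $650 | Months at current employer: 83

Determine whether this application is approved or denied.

Credit score 777 ≥ 600 (meets)
Reserves = 9,290/540 = 17.2 months ≥ 4
Total monthly debts = (540 + 200 + 570 + 185 + 650) = 2,145. Debt-to-income = 2,145/5,850 = 36.7% — meets 40% limit
Employment 83 ≥ 24 months
All criteria satisfied.

Approved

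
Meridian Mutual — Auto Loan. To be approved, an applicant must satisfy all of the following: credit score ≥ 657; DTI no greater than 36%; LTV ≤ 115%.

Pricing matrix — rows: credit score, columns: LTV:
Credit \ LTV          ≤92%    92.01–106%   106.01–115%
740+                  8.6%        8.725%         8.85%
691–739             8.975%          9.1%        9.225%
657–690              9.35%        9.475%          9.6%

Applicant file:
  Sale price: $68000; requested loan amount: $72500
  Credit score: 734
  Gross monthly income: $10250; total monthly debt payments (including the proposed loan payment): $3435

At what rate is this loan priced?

9.225%

Credit score 734 ≥ 657; DTI = 3,435/10,250 = 33.5% ≤ 36%
LTV = 72,500/68,000 = 106.6% ≤ 115%
Credit 734 → row 691–739; LTV 106.6% → column 106.01–115%. Grid cell → 9.225%.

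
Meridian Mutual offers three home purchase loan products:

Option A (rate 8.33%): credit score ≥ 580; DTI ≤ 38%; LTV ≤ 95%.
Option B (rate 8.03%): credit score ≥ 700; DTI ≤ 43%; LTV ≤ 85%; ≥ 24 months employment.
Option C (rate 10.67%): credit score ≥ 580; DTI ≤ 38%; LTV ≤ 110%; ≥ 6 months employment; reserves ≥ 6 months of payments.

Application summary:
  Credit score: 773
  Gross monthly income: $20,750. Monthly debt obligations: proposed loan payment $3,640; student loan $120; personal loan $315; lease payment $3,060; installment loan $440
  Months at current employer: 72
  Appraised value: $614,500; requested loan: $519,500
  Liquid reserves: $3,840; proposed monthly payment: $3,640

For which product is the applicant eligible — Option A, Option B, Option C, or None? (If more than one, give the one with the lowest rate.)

Option B

Total debts = (3,640 + 120 + 315 + 3,060 + 440) = 7,575; DTI = 7,575/20,750 = 36.5%.
LTV = 519,500/614,500 = 84.5%.
Reserves = 3,840/3,640 = 1.1 months.
Option A: score 773 ≥ 580; DTI 36.5% ≤ 38%; LTV 84.5% ≤ 95% → qualifies.
Option B: score 773 ≥ 700; DTI 36.5% ≤ 43%; LTV 84.5% ≤ 85%; employment 72 ≥ 24 mo → qualifies.
Option C: score 773 ≥ 580; DTI 36.5% ≤ 38%; LTV 84.5% ≤ 110%; employment 72 ≥ 6 mo; reserves 1.1 < 6 mo → does not qualify.
Qualifying: Option A, Option B. Lowest rate is 8.03% → Option B.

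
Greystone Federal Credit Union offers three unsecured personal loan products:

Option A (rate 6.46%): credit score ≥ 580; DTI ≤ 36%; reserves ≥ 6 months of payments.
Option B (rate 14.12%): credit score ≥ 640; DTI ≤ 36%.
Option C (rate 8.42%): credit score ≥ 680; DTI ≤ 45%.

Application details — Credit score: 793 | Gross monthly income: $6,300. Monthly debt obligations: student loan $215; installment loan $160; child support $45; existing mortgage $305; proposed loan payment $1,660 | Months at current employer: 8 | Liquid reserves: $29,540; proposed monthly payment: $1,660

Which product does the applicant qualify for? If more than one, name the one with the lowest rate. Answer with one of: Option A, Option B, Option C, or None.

Option C

Total debts = (215 + 160 + 45 + 305 + 1,660) = 2,385; DTI = 2,385/6,300 = 37.9%.
Reserves = 29,540/1,660 = 17.8 months.
Option A: score 793 ≥ 580; DTI 37.9% > 36%; reserves 17.8 ≥ 6 mo → does not qualify.
Option B: score 793 ≥ 640; DTI 37.9% > 36% → does not qualify.
Option C: score 793 ≥ 680; DTI 37.9% ≤ 45% → qualifies.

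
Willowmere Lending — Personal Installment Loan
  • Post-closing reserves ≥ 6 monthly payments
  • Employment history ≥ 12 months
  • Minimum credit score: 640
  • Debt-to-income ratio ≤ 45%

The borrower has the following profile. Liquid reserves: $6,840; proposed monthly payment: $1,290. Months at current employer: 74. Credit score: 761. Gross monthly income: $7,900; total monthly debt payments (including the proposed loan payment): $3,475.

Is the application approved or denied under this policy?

Denied

Liquid reserves cover 6,840/1,290 = 5.3 months — < 6 required
Employment 74 ≥ 12 months
Credit score 761 ≥ 640 (meets)
DTI: 3,475 ÷ 7,900 = 44%, within the 45% cap
Fails on reserves.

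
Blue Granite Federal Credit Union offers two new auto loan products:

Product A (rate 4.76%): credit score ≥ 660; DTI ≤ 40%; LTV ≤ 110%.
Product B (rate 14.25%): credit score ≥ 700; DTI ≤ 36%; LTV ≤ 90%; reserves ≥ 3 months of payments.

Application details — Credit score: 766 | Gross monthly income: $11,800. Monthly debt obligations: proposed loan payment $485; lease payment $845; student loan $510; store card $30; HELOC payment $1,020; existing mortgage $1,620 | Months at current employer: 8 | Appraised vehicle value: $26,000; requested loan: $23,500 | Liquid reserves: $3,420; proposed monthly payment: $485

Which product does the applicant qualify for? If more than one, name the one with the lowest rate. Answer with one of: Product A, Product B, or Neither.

Total debts = (485 + 845 + 510 + 30 + 1,020 + 1,620) = 4,510; DTI = 4,510/11,800 = 38.2%.
LTV = 23,500/26,000 = 90.4%.
Reserves = 3,420/485 = 7.1 months.
Product A: score 766 ≥ 660; DTI 38.2% ≤ 40%; LTV 90.4% ≤ 110% → qualifies.
Product B: score 766 ≥ 700; DTI 38.2% > 36%; LTV 90.4% > 90%; reserves 7.1 ≥ 3 mo → does not qualify.

Product A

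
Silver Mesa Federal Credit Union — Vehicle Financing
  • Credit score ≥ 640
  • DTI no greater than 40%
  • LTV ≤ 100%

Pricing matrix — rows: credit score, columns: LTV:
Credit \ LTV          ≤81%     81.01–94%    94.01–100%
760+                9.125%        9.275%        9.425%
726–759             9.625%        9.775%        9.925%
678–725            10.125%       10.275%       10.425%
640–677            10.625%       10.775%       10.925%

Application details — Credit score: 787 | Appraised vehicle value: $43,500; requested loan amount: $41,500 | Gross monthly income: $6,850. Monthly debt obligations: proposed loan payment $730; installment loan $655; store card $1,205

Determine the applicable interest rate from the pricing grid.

9.425%

Credit score 787 ≥ 640; Total monthly debts = (730 + 655 + 1,205) = 2,590. Debt-to-income = 2,590/6,850 = 37.8% — meets 40% limit
LTV: 41,500 ÷ 43,500 = 95.4%, within 100% cap
Score 787 is in the 760+ band; LTV 95.4% is in the 94.01–100% band → 9.425%.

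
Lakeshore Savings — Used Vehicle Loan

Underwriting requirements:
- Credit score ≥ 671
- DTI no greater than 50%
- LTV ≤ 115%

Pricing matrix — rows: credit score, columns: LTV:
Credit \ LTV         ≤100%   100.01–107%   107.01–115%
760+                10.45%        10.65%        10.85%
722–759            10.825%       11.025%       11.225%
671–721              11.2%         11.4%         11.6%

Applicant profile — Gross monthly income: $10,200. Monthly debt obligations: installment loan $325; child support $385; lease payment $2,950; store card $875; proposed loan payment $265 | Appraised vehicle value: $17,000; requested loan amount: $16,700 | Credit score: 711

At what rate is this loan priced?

11.2%

Credit score 711 ≥ 671; Total monthly debts = (325 + 385 + 2,950 + 875 + 265) = 4,800. Debt-to-income = 4,800/10,200 = 47.1% — meets 50% limit
LTV = 16,700/17,000 = 98.2% ≤ 115%
Row: 711 falls in 671–721. Column: 98.2% falls in ≤100%. Rate = 11.2%.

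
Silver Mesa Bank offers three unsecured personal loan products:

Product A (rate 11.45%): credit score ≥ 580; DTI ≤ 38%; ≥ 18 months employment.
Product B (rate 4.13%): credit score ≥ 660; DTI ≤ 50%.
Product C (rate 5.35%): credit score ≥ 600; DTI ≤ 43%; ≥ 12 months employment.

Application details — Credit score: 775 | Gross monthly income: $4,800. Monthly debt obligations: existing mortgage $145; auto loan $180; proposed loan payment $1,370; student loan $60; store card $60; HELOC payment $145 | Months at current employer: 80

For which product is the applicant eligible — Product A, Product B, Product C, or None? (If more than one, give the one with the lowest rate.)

Product B

Total debts = (145 + 180 + 1,370 + 60 + 60 + 145) = 1,960; DTI = 1,960/4,800 = 40.8%.
Product A: score 775 ≥ 580; DTI 40.8% > 38%; employment 80 ≥ 18 mo → does not qualify.
Product B: score 775 ≥ 660; DTI 40.8% ≤ 50% → qualifies.
Product C: score 775 ≥ 600; DTI 40.8% ≤ 43%; employment 80 ≥ 12 mo → qualifies.
Qualifying: Product B, Product C. Lowest rate is 4.13% → Product B.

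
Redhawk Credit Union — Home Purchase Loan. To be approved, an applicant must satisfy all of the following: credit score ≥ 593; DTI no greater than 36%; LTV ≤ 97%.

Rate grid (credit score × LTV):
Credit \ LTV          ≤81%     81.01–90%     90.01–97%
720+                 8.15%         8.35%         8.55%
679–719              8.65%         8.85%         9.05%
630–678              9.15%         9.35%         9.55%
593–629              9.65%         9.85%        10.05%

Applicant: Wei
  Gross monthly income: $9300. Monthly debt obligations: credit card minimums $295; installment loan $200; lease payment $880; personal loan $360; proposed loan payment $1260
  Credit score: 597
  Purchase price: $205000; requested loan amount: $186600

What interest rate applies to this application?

Credit score 597 ≥ 593; Total monthly debts = (295 + 200 + 880 + 360 + 1,260) = 2,995. Debt-to-income = 2,995/9,300 = 32.2% — meets 36% limit
LTV: 186,600 ÷ 205,000 = 91%, within 97% cap
Score 597 is in the 593–629 band; LTV 91% is in the 90.01–97% band → 10.05%.

10.05%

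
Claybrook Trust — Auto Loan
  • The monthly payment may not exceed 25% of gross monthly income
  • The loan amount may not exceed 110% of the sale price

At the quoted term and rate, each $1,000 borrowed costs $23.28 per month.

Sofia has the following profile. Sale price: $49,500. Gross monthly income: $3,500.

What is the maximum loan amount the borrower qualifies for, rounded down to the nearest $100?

$37,500

Payment cap: 25% × $3,500 = $875/month.
At $23.28 per $1,000, that supports 875/23.28 × 1,000 ≈ $37,585 → $37,500.
LTV cap: 110% × $49,500 = $54,450 → $54,400.
Binding constraint: payment-to-income.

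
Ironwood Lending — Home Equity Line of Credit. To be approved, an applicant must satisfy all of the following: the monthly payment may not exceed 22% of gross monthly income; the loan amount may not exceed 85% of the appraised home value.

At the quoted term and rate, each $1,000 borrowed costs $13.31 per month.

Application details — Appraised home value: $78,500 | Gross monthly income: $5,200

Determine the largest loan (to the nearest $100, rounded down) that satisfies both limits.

Payment cap: 22% × $5,200 = $1,144/month.
At $13.31 per $1,000, that supports 1,144/13.31 × 1,000 ≈ $85,950 → $85,900.
LTV cap: 85% × $78,500 = $66,725 → $66,700.
Binding constraint: loan-to-value.

$66,700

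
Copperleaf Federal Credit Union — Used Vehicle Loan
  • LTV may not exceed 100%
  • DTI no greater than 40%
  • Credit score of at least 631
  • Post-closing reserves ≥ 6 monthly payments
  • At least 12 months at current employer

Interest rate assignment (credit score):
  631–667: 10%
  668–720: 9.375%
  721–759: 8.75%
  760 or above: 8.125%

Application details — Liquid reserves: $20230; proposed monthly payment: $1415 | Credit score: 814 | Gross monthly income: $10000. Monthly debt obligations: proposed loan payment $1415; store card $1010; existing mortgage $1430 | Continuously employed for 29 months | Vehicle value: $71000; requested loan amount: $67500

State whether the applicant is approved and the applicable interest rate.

Credit score 814 ≥ 631 (meets minimum)
Total monthly debts = (1,415 + 1,010 + 1,430) = 3,855. DTI: 3,855 ÷ 10,000 = 38.5%, within the 40% cap
Employment 29 ≥ 12 months
LTV = 67,500/71,000 = 95.1% ≤ 100%
Reserves = 20,230/1,415 = 14.3 months ≥ 6
All requirements met. Score 814 falls in the 760 or above tier → 8.125%.

Approved at 8.125%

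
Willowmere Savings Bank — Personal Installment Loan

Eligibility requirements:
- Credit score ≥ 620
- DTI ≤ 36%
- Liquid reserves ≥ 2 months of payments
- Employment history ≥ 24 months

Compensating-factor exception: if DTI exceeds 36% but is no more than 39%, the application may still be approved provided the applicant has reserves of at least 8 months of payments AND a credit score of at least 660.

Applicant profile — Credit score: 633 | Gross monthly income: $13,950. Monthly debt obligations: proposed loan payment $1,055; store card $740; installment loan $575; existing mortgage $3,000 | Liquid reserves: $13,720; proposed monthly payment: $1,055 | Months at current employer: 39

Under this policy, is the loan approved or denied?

Credit score 633 ≥ 620 (meets base)
Total debts = (1,055 + 740 + 575 + 3,000) = 5,370. DTI: 5,370 ÷ 13,950 = 38.5%, over the 36% base limit.
Reserves = 13,720/1,055 = 13.0 months ≥ 2
Employment 39 ≥ 24 months
DTI 38.5% is within the 36%–39% exception band; checking compensating factors.
Override check — reserves: 13.0 mo (ok); score: 633 (below 660).
Compensating-factor requirement not fully met.

Denied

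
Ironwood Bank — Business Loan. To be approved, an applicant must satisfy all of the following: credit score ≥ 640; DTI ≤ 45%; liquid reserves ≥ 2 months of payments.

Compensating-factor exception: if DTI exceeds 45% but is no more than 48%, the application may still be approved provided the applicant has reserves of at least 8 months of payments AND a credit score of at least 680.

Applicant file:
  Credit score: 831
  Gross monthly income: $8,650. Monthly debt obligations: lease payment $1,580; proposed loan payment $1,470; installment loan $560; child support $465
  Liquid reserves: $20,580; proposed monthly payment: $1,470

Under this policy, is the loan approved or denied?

Credit score 831 ≥ 640 (meets base)
Total debts = (1,580 + 1,470 + 560 + 465) = 4,075. DTI: 4,075 ÷ 8,650 = 47.1%, over the 45% base limit.
Reserves: 20,580 ÷ 1,470 = 14.0 months (meets 2-month minimum)
DTI 47.1% is within the 45%–48% exception band; checking compensating factors.
Override check — reserves: 14.0 mo (ok); score: 831 (ok).
Both compensating conditions met → exception applies.

Approved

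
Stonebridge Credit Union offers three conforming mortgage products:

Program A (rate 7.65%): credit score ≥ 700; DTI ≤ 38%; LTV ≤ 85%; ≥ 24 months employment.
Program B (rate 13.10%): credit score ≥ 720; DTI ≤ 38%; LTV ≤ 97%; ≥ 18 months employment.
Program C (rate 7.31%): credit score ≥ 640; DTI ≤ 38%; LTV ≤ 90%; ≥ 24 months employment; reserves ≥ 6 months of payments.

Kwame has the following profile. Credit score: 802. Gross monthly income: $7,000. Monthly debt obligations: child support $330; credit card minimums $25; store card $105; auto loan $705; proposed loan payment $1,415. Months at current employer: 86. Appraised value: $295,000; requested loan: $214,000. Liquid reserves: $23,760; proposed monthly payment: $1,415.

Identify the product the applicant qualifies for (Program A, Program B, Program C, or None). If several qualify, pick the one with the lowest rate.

Total debts = (330 + 25 + 105 + 705 + 1,415) = 2,580; DTI = 2,580/7,000 = 36.9%.
LTV = 214,000/295,000 = 72.5%.
Reserves = 23,760/1,415 = 16.8 months.
Program A: score 802 ≥ 700; DTI 36.9% ≤ 38%; LTV 72.5% ≤ 85%; employment 86 ≥ 24 mo → qualifies.
Program B: score 802 ≥ 720; DTI 36.9% ≤ 38%; LTV 72.5% ≤ 97%; employment 86 ≥ 18 mo → qualifies.
Program C: score 802 ≥ 640; DTI 36.9% ≤ 38%; LTV 72.5% ≤ 90%; employment 86 ≥ 24 mo; reserves 16.8 ≥ 6 mo → qualifies.
Qualifying: Program A, Program B, Program C. Lowest rate is 7.31% → Program C.

Program C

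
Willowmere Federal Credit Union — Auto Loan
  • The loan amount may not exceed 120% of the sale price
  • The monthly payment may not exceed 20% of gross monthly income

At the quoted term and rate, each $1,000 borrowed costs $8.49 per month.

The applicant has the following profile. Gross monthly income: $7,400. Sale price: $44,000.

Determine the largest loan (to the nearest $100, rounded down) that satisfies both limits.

Payment cap: 20% × $7,400 = $1,480/month.
At $8.49 per $1,000, that supports 1,480/8.49 × 1,000 ≈ $174,322 → $174,300.
LTV cap: 120% × $44,000 = $52,800 → $52,800.
Binding constraint: loan-to-value.

$52,800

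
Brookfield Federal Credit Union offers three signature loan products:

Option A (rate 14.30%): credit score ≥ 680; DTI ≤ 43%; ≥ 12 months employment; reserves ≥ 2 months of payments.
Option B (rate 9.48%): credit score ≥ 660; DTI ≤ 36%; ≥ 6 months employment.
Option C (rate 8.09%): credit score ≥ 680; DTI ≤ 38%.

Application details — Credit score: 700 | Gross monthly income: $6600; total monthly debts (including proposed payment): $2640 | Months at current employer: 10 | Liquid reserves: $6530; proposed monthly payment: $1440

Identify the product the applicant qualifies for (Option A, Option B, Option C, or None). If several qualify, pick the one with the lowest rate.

DTI = 2,640/6,600 = 40%.
Reserves = 6,530/1,440 = 4.5 months.
Option A: score 700 ≥ 680; DTI 40% ≤ 43%; employment 10 < 12 mo; reserves 4.5 ≥ 2 mo → does not qualify.
Option B: score 700 ≥ 660; DTI 40% > 36%; employment 10 ≥ 6 mo → does not qualify.
Option C: score 700 ≥ 680; DTI 40% > 38% → does not qualify.

None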